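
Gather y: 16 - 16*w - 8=8 - 16*w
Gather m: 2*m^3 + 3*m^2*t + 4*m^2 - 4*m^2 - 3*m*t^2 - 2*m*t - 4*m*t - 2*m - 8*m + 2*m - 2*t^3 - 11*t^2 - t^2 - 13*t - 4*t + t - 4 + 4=2*m^3 + 3*m^2*t + m*(-3*t^2 - 6*t - 8) - 2*t^3 - 12*t^2 - 16*t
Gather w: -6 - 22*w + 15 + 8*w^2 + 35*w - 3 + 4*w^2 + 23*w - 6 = 12*w^2 + 36*w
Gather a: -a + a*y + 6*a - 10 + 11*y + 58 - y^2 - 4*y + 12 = a*(y + 5) - y^2 + 7*y + 60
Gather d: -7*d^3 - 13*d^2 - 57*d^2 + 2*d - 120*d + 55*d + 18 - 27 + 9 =-7*d^3 - 70*d^2 - 63*d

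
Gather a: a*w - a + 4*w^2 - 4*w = a*(w - 1) + 4*w^2 - 4*w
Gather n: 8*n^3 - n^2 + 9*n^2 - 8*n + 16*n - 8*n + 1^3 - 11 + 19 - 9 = 8*n^3 + 8*n^2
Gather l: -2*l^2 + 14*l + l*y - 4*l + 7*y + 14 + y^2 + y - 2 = -2*l^2 + l*(y + 10) + y^2 + 8*y + 12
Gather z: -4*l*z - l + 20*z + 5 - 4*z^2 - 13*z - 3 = -l - 4*z^2 + z*(7 - 4*l) + 2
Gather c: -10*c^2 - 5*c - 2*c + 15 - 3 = -10*c^2 - 7*c + 12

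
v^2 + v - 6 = (v - 2)*(v + 3)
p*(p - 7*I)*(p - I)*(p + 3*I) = p^4 - 5*I*p^3 + 17*p^2 - 21*I*p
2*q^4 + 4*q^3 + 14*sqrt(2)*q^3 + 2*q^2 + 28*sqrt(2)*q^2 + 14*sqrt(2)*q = q*(q + 7*sqrt(2))*(sqrt(2)*q + sqrt(2))^2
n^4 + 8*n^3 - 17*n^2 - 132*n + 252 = (n - 3)*(n - 2)*(n + 6)*(n + 7)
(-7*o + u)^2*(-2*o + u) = -98*o^3 + 77*o^2*u - 16*o*u^2 + u^3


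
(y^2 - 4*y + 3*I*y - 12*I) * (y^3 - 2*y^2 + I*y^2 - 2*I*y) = y^5 - 6*y^4 + 4*I*y^4 + 5*y^3 - 24*I*y^3 + 18*y^2 + 32*I*y^2 - 24*y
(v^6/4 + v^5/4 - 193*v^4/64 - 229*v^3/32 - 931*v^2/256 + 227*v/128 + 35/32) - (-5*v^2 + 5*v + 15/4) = v^6/4 + v^5/4 - 193*v^4/64 - 229*v^3/32 + 349*v^2/256 - 413*v/128 - 85/32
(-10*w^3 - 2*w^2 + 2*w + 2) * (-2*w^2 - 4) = 20*w^5 + 4*w^4 + 36*w^3 + 4*w^2 - 8*w - 8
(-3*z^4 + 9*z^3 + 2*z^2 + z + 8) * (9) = -27*z^4 + 81*z^3 + 18*z^2 + 9*z + 72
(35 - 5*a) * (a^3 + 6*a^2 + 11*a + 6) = -5*a^4 + 5*a^3 + 155*a^2 + 355*a + 210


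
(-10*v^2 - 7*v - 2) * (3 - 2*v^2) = 20*v^4 + 14*v^3 - 26*v^2 - 21*v - 6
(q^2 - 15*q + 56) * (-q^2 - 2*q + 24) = -q^4 + 13*q^3 - 2*q^2 - 472*q + 1344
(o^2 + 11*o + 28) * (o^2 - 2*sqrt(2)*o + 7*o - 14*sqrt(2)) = o^4 - 2*sqrt(2)*o^3 + 18*o^3 - 36*sqrt(2)*o^2 + 105*o^2 - 210*sqrt(2)*o + 196*o - 392*sqrt(2)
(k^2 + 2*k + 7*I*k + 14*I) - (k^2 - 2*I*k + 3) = 2*k + 9*I*k - 3 + 14*I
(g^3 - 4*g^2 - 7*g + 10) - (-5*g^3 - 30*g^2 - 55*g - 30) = 6*g^3 + 26*g^2 + 48*g + 40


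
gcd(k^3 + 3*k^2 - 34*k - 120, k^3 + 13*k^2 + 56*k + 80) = k^2 + 9*k + 20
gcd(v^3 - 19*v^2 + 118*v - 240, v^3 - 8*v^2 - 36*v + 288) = v^2 - 14*v + 48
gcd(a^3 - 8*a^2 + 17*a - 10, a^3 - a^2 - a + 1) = a - 1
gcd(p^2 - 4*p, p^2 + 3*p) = p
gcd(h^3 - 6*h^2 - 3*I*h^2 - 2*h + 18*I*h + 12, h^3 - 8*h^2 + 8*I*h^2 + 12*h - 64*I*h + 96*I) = h - 6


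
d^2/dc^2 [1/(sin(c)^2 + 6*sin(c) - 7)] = -(4*sin(c)^3 + 22*sin(c)^2 + 80*sin(c) + 86)/((sin(c) - 1)^2*(sin(c) + 7)^3)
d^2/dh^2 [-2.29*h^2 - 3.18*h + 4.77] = -4.58000000000000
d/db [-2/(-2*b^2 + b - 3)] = 2*(1 - 4*b)/(2*b^2 - b + 3)^2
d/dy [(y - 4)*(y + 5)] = 2*y + 1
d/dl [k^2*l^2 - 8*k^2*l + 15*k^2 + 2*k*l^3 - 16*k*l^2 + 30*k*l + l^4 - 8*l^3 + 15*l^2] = 2*k^2*l - 8*k^2 + 6*k*l^2 - 32*k*l + 30*k + 4*l^3 - 24*l^2 + 30*l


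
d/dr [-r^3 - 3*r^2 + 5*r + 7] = -3*r^2 - 6*r + 5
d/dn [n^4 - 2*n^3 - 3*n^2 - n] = 4*n^3 - 6*n^2 - 6*n - 1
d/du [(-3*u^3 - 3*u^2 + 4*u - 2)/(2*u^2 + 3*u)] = (-6*u^4 - 18*u^3 - 17*u^2 + 8*u + 6)/(u^2*(4*u^2 + 12*u + 9))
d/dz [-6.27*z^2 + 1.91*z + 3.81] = 1.91 - 12.54*z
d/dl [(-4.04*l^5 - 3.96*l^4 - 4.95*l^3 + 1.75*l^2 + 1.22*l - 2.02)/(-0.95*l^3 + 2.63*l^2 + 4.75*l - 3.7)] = (7.676*l^7 - 28.1136*l^6 - 97.5896*l^5 + 6.95399999999999*l^4 + 13.901*l^3 + 54.2919*l^2 - 2.3248*l + 5.081)/(0.9025*l^6 - 4.997*l^5 - 2.1081*l^4 + 32.015*l^3 + 3.1005*l^2 - 35.15*l + 13.69)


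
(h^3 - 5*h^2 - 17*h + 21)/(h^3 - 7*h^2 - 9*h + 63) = (h - 1)/(h - 3)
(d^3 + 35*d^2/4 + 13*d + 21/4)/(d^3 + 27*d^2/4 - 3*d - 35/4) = (4*d + 3)/(4*d - 5)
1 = 1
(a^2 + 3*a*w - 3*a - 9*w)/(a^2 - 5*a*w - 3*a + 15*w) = (-a - 3*w)/(-a + 5*w)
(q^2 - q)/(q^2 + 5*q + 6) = q*(q - 1)/(q^2 + 5*q + 6)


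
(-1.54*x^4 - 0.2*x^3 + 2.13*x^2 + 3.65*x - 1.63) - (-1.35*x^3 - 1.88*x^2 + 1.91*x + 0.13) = -1.54*x^4 + 1.15*x^3 + 4.01*x^2 + 1.74*x - 1.76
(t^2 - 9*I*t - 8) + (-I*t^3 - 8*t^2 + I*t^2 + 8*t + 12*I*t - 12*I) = -I*t^3 - 7*t^2 + I*t^2 + 8*t + 3*I*t - 8 - 12*I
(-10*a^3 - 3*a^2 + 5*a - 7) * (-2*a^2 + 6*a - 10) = 20*a^5 - 54*a^4 + 72*a^3 + 74*a^2 - 92*a + 70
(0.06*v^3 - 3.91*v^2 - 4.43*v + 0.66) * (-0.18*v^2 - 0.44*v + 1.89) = -0.0108*v^5 + 0.6774*v^4 + 2.6312*v^3 - 5.5595*v^2 - 8.6631*v + 1.2474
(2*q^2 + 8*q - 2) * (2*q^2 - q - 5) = 4*q^4 + 14*q^3 - 22*q^2 - 38*q + 10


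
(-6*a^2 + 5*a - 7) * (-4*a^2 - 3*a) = 24*a^4 - 2*a^3 + 13*a^2 + 21*a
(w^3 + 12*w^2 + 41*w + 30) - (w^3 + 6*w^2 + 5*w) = 6*w^2 + 36*w + 30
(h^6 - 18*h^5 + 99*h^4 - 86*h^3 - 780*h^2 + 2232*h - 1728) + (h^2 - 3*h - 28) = h^6 - 18*h^5 + 99*h^4 - 86*h^3 - 779*h^2 + 2229*h - 1756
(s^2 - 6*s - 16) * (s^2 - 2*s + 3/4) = s^4 - 8*s^3 - 13*s^2/4 + 55*s/2 - 12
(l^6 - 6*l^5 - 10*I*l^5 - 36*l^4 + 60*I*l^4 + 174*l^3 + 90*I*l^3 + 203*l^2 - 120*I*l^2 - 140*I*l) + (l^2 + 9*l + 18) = l^6 - 6*l^5 - 10*I*l^5 - 36*l^4 + 60*I*l^4 + 174*l^3 + 90*I*l^3 + 204*l^2 - 120*I*l^2 + 9*l - 140*I*l + 18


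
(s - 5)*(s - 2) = s^2 - 7*s + 10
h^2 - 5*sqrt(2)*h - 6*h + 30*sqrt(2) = (h - 6)*(h - 5*sqrt(2))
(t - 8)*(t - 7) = t^2 - 15*t + 56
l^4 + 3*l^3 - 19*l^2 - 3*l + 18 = (l - 3)*(l - 1)*(l + 1)*(l + 6)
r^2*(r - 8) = r^3 - 8*r^2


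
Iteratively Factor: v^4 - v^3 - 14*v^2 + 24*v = (v)*(v^3 - v^2 - 14*v + 24) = v*(v - 3)*(v^2 + 2*v - 8) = v*(v - 3)*(v + 4)*(v - 2)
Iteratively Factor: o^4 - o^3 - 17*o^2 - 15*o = (o - 5)*(o^3 + 4*o^2 + 3*o) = (o - 5)*(o + 1)*(o^2 + 3*o) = (o - 5)*(o + 1)*(o + 3)*(o)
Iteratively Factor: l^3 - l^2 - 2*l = (l + 1)*(l^2 - 2*l) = (l - 2)*(l + 1)*(l)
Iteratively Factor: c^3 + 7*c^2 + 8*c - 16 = (c + 4)*(c^2 + 3*c - 4) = (c + 4)^2*(c - 1)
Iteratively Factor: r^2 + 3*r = (r + 3)*(r)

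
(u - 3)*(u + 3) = u^2 - 9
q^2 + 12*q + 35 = (q + 5)*(q + 7)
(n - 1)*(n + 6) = n^2 + 5*n - 6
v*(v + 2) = v^2 + 2*v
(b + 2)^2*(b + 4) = b^3 + 8*b^2 + 20*b + 16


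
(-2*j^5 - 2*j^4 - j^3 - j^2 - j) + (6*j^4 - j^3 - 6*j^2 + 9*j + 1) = -2*j^5 + 4*j^4 - 2*j^3 - 7*j^2 + 8*j + 1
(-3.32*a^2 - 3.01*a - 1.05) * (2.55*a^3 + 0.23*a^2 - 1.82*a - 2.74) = -8.466*a^5 - 8.4391*a^4 + 2.6726*a^3 + 14.3335*a^2 + 10.1584*a + 2.877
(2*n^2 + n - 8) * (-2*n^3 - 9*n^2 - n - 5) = -4*n^5 - 20*n^4 + 5*n^3 + 61*n^2 + 3*n + 40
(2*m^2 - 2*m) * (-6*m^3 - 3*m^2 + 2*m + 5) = -12*m^5 + 6*m^4 + 10*m^3 + 6*m^2 - 10*m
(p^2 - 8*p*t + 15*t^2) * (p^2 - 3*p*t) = p^4 - 11*p^3*t + 39*p^2*t^2 - 45*p*t^3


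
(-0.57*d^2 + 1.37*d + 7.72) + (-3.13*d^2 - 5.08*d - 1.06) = -3.7*d^2 - 3.71*d + 6.66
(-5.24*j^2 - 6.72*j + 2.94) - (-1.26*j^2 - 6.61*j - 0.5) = -3.98*j^2 - 0.109999999999999*j + 3.44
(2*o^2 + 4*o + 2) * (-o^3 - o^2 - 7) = -2*o^5 - 6*o^4 - 6*o^3 - 16*o^2 - 28*o - 14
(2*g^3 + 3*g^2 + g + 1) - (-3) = 2*g^3 + 3*g^2 + g + 4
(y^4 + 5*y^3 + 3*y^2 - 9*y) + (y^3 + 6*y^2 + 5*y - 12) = y^4 + 6*y^3 + 9*y^2 - 4*y - 12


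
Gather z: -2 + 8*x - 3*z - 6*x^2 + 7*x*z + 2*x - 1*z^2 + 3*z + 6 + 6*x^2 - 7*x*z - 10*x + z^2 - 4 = 0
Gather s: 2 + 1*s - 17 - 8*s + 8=-7*s - 7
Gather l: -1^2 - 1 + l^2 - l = l^2 - l - 2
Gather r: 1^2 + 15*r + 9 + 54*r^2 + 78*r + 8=54*r^2 + 93*r + 18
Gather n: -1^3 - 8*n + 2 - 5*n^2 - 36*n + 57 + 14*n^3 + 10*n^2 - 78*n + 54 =14*n^3 + 5*n^2 - 122*n + 112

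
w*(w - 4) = w^2 - 4*w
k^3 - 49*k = k*(k - 7)*(k + 7)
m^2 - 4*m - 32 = (m - 8)*(m + 4)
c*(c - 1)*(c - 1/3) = c^3 - 4*c^2/3 + c/3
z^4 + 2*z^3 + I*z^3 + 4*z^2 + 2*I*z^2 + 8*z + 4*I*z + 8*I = (z + 2)*(z - 2*I)*(z + I)*(z + 2*I)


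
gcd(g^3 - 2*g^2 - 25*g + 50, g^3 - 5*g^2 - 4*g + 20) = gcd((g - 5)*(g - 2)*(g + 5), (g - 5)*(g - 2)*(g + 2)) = g^2 - 7*g + 10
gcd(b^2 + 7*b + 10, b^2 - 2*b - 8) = b + 2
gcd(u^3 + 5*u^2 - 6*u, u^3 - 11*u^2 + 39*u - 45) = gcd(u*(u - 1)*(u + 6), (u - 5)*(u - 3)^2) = 1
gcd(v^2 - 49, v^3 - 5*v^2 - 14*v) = v - 7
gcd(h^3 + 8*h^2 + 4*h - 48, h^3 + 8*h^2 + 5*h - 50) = h - 2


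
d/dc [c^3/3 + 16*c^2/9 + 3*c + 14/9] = c^2 + 32*c/9 + 3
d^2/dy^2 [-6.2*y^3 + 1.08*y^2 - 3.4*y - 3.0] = 2.16 - 37.2*y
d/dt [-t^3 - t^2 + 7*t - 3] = -3*t^2 - 2*t + 7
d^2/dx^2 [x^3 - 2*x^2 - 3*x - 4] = 6*x - 4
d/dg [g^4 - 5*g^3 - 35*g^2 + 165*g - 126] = 4*g^3 - 15*g^2 - 70*g + 165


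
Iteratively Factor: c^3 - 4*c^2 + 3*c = (c)*(c^2 - 4*c + 3) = c*(c - 3)*(c - 1)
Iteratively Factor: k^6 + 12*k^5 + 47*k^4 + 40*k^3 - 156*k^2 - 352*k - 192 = (k + 1)*(k^5 + 11*k^4 + 36*k^3 + 4*k^2 - 160*k - 192) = (k + 1)*(k + 4)*(k^4 + 7*k^3 + 8*k^2 - 28*k - 48) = (k + 1)*(k + 3)*(k + 4)*(k^3 + 4*k^2 - 4*k - 16) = (k - 2)*(k + 1)*(k + 3)*(k + 4)*(k^2 + 6*k + 8) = (k - 2)*(k + 1)*(k + 3)*(k + 4)^2*(k + 2)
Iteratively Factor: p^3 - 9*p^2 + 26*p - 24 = (p - 3)*(p^2 - 6*p + 8) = (p - 4)*(p - 3)*(p - 2)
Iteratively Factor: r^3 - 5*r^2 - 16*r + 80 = (r - 4)*(r^2 - r - 20) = (r - 5)*(r - 4)*(r + 4)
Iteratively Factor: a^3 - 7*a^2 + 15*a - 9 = (a - 1)*(a^2 - 6*a + 9) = (a - 3)*(a - 1)*(a - 3)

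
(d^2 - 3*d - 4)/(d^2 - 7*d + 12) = (d + 1)/(d - 3)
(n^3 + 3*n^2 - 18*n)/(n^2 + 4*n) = (n^2 + 3*n - 18)/(n + 4)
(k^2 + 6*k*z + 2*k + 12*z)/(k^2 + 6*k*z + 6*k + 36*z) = (k + 2)/(k + 6)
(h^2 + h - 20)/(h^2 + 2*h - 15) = (h - 4)/(h - 3)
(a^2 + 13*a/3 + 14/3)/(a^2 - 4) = (a + 7/3)/(a - 2)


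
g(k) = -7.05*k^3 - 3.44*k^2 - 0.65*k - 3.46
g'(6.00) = -803.33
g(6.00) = -1654.00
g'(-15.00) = -4656.20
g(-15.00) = 23026.04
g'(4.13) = -389.82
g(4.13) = -561.46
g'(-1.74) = -52.71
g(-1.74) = 24.40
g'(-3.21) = -196.50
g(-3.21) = 196.37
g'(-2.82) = -149.44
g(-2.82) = 129.12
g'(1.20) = -39.36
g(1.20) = -21.38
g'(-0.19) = -0.11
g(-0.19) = -3.41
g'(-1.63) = -45.63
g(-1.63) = 18.99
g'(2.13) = -111.26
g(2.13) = -88.58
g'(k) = -21.15*k^2 - 6.88*k - 0.65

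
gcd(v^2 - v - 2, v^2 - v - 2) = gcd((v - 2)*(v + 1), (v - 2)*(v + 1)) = v^2 - v - 2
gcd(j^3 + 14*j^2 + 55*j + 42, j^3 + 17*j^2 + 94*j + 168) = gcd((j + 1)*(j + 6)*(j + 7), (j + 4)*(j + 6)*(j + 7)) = j^2 + 13*j + 42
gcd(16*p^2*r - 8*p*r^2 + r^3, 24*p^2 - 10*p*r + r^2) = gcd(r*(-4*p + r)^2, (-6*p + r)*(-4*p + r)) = 4*p - r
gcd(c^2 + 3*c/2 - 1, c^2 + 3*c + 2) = c + 2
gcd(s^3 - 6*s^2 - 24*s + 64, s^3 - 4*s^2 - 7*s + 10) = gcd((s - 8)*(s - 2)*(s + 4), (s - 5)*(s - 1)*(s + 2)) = 1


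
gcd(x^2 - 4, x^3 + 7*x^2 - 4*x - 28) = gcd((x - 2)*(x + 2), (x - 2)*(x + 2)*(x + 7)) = x^2 - 4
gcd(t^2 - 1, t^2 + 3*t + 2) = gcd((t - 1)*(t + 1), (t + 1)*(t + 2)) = t + 1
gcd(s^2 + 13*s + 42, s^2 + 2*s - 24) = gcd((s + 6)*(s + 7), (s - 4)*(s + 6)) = s + 6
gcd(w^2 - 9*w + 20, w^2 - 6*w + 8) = w - 4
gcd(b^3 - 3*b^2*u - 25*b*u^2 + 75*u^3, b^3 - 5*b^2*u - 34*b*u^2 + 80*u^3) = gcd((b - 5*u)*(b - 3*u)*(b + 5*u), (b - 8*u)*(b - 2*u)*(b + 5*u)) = b + 5*u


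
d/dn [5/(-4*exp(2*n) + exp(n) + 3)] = (40*exp(n) - 5)*exp(n)/(-4*exp(2*n) + exp(n) + 3)^2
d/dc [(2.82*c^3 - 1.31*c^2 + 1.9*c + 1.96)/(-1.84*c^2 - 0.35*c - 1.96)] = (-5.1888*c^4 - 1.974*c^3 - 12.6271*c^2 + 12.348*c - 3.038)/(3.3856*c^4 + 1.288*c^3 + 7.3353*c^2 + 1.372*c + 3.8416)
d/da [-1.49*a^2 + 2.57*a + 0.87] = 2.57 - 2.98*a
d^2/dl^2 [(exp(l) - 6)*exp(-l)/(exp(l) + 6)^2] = 2*(2*exp(3*l) - 33*exp(2*l) - 72*exp(l) - 108)*exp(-l)/(exp(4*l) + 24*exp(3*l) + 216*exp(2*l) + 864*exp(l) + 1296)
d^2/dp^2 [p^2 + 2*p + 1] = 2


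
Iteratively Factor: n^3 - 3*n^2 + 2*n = (n - 2)*(n^2 - n) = (n - 2)*(n - 1)*(n)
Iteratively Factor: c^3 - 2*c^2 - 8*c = (c - 4)*(c^2 + 2*c) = (c - 4)*(c + 2)*(c)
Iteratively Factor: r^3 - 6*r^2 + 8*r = (r - 2)*(r^2 - 4*r) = (r - 4)*(r - 2)*(r)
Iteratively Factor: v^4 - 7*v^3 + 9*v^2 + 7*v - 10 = (v - 2)*(v^3 - 5*v^2 - v + 5) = (v - 5)*(v - 2)*(v^2 - 1) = (v - 5)*(v - 2)*(v - 1)*(v + 1)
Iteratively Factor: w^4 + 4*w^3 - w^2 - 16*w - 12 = (w - 2)*(w^3 + 6*w^2 + 11*w + 6) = (w - 2)*(w + 3)*(w^2 + 3*w + 2) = (w - 2)*(w + 1)*(w + 3)*(w + 2)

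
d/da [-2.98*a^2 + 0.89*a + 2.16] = 0.89 - 5.96*a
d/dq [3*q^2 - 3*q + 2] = 6*q - 3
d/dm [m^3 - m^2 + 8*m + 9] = 3*m^2 - 2*m + 8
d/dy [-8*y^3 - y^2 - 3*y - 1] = -24*y^2 - 2*y - 3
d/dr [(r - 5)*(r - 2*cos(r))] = r + (r - 5)*(2*sin(r) + 1) - 2*cos(r)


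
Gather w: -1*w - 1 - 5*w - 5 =-6*w - 6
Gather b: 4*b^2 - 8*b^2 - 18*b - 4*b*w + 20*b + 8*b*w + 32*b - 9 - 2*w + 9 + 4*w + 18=-4*b^2 + b*(4*w + 34) + 2*w + 18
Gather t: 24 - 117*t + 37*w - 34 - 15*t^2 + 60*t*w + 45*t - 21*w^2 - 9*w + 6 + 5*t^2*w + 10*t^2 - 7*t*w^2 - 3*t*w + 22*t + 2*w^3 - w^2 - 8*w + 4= t^2*(5*w - 5) + t*(-7*w^2 + 57*w - 50) + 2*w^3 - 22*w^2 + 20*w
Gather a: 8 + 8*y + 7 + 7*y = 15*y + 15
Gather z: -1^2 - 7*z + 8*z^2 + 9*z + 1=8*z^2 + 2*z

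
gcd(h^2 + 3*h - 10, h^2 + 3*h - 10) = h^2 + 3*h - 10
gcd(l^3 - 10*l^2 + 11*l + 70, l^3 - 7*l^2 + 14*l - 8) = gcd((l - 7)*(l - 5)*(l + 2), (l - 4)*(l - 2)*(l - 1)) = 1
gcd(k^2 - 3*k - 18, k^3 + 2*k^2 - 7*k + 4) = 1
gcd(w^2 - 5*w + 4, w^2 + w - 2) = w - 1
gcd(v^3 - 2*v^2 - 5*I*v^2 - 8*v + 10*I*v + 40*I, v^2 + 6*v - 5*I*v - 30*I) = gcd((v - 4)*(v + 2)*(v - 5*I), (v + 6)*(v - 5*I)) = v - 5*I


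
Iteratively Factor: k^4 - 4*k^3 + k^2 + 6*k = (k - 2)*(k^3 - 2*k^2 - 3*k) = (k - 2)*(k + 1)*(k^2 - 3*k) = (k - 3)*(k - 2)*(k + 1)*(k)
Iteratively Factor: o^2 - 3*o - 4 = (o + 1)*(o - 4)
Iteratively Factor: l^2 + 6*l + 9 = (l + 3)*(l + 3)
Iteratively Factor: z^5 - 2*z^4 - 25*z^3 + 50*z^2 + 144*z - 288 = (z - 3)*(z^4 + z^3 - 22*z^2 - 16*z + 96) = (z - 4)*(z - 3)*(z^3 + 5*z^2 - 2*z - 24) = (z - 4)*(z - 3)*(z + 3)*(z^2 + 2*z - 8) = (z - 4)*(z - 3)*(z + 3)*(z + 4)*(z - 2)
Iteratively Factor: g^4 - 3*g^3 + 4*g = (g + 1)*(g^3 - 4*g^2 + 4*g) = g*(g + 1)*(g^2 - 4*g + 4) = g*(g - 2)*(g + 1)*(g - 2)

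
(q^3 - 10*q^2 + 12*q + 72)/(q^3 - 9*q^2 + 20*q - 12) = (q^2 - 4*q - 12)/(q^2 - 3*q + 2)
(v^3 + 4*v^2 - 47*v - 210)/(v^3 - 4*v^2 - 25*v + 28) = (v^2 + 11*v + 30)/(v^2 + 3*v - 4)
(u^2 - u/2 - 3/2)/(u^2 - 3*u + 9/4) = 2*(u + 1)/(2*u - 3)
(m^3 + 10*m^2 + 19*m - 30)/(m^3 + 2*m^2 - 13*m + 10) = (m + 6)/(m - 2)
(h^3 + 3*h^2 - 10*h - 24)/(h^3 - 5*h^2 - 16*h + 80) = (h^2 - h - 6)/(h^2 - 9*h + 20)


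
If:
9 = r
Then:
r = 9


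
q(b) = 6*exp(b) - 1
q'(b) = 6*exp(b)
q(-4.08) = -0.90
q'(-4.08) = 0.10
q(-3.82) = -0.87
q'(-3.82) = 0.13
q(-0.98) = 1.25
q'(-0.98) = 2.25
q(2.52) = 73.57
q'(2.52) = 74.57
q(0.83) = 12.76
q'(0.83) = 13.76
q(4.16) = 383.43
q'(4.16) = 384.43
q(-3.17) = -0.75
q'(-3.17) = 0.25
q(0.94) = 14.36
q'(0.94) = 15.36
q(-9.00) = -1.00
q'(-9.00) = 0.00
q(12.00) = 976527.75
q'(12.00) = 976528.75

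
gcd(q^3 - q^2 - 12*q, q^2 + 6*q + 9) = q + 3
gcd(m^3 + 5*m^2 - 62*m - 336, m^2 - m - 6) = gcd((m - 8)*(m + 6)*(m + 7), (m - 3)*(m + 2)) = 1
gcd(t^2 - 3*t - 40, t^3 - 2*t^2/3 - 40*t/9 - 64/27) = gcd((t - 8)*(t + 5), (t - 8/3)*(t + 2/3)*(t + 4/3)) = 1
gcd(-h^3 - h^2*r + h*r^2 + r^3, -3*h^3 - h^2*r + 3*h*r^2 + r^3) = -h^2 + r^2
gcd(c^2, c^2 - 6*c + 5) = 1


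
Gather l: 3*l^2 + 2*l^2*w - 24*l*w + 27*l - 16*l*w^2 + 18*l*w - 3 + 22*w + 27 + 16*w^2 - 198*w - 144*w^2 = l^2*(2*w + 3) + l*(-16*w^2 - 6*w + 27) - 128*w^2 - 176*w + 24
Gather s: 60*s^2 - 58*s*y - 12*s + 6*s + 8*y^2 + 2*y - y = 60*s^2 + s*(-58*y - 6) + 8*y^2 + y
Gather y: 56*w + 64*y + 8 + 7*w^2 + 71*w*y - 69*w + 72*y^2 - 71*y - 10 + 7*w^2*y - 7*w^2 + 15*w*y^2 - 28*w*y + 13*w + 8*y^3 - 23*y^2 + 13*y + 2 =8*y^3 + y^2*(15*w + 49) + y*(7*w^2 + 43*w + 6)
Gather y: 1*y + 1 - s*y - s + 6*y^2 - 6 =-s + 6*y^2 + y*(1 - s) - 5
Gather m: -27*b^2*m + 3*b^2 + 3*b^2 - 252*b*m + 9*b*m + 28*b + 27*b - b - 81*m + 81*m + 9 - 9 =6*b^2 + 54*b + m*(-27*b^2 - 243*b)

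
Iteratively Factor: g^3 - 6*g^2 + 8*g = (g - 2)*(g^2 - 4*g) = g*(g - 2)*(g - 4)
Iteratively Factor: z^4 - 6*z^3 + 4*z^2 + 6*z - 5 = (z - 1)*(z^3 - 5*z^2 - z + 5) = (z - 5)*(z - 1)*(z^2 - 1) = (z - 5)*(z - 1)^2*(z + 1)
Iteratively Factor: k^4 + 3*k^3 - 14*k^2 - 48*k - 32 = (k + 4)*(k^3 - k^2 - 10*k - 8) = (k - 4)*(k + 4)*(k^2 + 3*k + 2) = (k - 4)*(k + 1)*(k + 4)*(k + 2)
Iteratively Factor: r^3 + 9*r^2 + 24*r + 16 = (r + 1)*(r^2 + 8*r + 16) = (r + 1)*(r + 4)*(r + 4)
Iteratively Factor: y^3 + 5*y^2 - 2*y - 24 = (y - 2)*(y^2 + 7*y + 12) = (y - 2)*(y + 3)*(y + 4)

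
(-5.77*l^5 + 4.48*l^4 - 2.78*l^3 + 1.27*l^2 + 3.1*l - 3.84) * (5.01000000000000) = -28.9077*l^5 + 22.4448*l^4 - 13.9278*l^3 + 6.3627*l^2 + 15.531*l - 19.2384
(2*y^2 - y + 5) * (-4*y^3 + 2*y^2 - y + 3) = -8*y^5 + 8*y^4 - 24*y^3 + 17*y^2 - 8*y + 15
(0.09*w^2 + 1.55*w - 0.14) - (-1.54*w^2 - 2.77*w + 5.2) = 1.63*w^2 + 4.32*w - 5.34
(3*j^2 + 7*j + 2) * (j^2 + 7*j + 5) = 3*j^4 + 28*j^3 + 66*j^2 + 49*j + 10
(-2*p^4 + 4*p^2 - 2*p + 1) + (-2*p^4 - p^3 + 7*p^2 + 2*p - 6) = -4*p^4 - p^3 + 11*p^2 - 5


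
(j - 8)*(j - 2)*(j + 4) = j^3 - 6*j^2 - 24*j + 64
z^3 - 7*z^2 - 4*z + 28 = (z - 7)*(z - 2)*(z + 2)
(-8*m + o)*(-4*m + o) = 32*m^2 - 12*m*o + o^2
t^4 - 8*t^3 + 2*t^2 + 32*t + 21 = (t - 7)*(t - 3)*(t + 1)^2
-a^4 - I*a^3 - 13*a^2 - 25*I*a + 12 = (a - 4*I)*(a + 3*I)*(-I*a + 1)^2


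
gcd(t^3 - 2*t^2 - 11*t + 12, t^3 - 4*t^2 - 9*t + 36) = t^2 - t - 12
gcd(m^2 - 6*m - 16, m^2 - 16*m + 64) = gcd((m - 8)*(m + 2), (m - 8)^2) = m - 8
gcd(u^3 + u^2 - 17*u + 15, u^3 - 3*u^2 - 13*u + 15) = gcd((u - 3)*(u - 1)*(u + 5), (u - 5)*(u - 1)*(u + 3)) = u - 1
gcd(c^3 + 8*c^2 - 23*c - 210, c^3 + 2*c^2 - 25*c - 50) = c - 5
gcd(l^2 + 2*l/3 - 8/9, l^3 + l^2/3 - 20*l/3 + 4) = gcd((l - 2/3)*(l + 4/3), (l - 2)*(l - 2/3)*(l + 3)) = l - 2/3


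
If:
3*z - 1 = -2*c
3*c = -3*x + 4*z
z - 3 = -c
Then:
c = 8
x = -44/3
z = -5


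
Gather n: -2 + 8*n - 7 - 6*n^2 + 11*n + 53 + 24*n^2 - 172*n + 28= 18*n^2 - 153*n + 72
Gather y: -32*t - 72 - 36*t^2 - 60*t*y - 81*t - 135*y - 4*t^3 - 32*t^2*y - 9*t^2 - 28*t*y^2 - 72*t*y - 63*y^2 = -4*t^3 - 45*t^2 - 113*t + y^2*(-28*t - 63) + y*(-32*t^2 - 132*t - 135) - 72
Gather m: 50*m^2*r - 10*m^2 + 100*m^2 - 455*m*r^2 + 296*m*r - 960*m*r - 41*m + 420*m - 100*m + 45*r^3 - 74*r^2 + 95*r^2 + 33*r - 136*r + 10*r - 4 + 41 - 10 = m^2*(50*r + 90) + m*(-455*r^2 - 664*r + 279) + 45*r^3 + 21*r^2 - 93*r + 27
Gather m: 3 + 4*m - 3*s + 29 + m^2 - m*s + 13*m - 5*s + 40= m^2 + m*(17 - s) - 8*s + 72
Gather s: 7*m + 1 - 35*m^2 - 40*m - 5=-35*m^2 - 33*m - 4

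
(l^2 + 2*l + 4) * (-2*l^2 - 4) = -2*l^4 - 4*l^3 - 12*l^2 - 8*l - 16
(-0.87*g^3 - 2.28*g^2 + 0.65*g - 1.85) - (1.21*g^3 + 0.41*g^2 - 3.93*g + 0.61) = -2.08*g^3 - 2.69*g^2 + 4.58*g - 2.46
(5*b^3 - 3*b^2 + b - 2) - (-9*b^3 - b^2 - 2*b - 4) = 14*b^3 - 2*b^2 + 3*b + 2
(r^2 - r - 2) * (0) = 0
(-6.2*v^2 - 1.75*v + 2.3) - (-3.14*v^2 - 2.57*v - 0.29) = -3.06*v^2 + 0.82*v + 2.59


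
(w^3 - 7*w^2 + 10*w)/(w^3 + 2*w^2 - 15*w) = (w^2 - 7*w + 10)/(w^2 + 2*w - 15)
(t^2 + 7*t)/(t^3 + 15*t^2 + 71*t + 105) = t/(t^2 + 8*t + 15)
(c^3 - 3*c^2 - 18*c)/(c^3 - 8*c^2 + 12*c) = (c + 3)/(c - 2)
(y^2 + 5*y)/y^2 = (y + 5)/y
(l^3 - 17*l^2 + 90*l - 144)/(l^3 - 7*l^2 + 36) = (l - 8)/(l + 2)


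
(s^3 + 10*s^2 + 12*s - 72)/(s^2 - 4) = (s^2 + 12*s + 36)/(s + 2)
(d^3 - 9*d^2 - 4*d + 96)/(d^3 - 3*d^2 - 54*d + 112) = (d^2 - d - 12)/(d^2 + 5*d - 14)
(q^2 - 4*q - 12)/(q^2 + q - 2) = (q - 6)/(q - 1)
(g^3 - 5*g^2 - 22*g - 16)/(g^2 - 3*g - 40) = (g^2 + 3*g + 2)/(g + 5)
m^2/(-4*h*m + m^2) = -m/(4*h - m)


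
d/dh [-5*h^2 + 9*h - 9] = 9 - 10*h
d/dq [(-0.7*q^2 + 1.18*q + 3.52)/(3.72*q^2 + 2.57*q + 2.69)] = (-6.1886*q^2 - 29.9548*q - 5.8722)/(13.8384*q^4 + 19.1208*q^3 + 26.6185*q^2 + 13.8266*q + 7.2361)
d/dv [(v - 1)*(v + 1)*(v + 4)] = 3*v^2 + 8*v - 1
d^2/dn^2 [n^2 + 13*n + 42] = 2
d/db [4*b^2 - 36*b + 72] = 8*b - 36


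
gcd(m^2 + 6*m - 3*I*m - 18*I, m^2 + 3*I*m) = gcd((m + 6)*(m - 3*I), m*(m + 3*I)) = 1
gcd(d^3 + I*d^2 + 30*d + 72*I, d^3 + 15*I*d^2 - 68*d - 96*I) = d^2 + 7*I*d - 12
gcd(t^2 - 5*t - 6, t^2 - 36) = t - 6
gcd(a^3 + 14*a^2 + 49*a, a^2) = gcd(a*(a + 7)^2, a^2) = a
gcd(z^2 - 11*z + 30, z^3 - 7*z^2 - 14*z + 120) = z^2 - 11*z + 30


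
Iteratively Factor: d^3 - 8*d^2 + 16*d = (d)*(d^2 - 8*d + 16) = d*(d - 4)*(d - 4)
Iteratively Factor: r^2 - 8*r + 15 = (r - 3)*(r - 5)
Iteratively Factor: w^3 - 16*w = (w - 4)*(w^2 + 4*w) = (w - 4)*(w + 4)*(w)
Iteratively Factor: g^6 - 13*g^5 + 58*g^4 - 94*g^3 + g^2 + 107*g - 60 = (g - 1)*(g^5 - 12*g^4 + 46*g^3 - 48*g^2 - 47*g + 60) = (g - 5)*(g - 1)*(g^4 - 7*g^3 + 11*g^2 + 7*g - 12) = (g - 5)*(g - 4)*(g - 1)*(g^3 - 3*g^2 - g + 3) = (g - 5)*(g - 4)*(g - 1)*(g + 1)*(g^2 - 4*g + 3) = (g - 5)*(g - 4)*(g - 3)*(g - 1)*(g + 1)*(g - 1)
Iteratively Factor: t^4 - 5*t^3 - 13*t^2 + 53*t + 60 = (t - 4)*(t^3 - t^2 - 17*t - 15) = (t - 4)*(t + 1)*(t^2 - 2*t - 15) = (t - 5)*(t - 4)*(t + 1)*(t + 3)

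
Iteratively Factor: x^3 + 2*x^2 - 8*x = (x - 2)*(x^2 + 4*x) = (x - 2)*(x + 4)*(x)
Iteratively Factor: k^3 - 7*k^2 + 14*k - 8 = (k - 4)*(k^2 - 3*k + 2) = (k - 4)*(k - 1)*(k - 2)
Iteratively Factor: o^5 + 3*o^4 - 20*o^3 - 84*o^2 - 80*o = (o)*(o^4 + 3*o^3 - 20*o^2 - 84*o - 80) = o*(o - 5)*(o^3 + 8*o^2 + 20*o + 16) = o*(o - 5)*(o + 2)*(o^2 + 6*o + 8) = o*(o - 5)*(o + 2)^2*(o + 4)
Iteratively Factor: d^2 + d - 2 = (d + 2)*(d - 1)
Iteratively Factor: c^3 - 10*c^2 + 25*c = (c)*(c^2 - 10*c + 25) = c*(c - 5)*(c - 5)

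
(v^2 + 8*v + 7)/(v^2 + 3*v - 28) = (v + 1)/(v - 4)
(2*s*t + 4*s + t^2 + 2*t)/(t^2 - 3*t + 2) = (2*s*t + 4*s + t^2 + 2*t)/(t^2 - 3*t + 2)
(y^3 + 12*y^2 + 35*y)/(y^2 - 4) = y*(y^2 + 12*y + 35)/(y^2 - 4)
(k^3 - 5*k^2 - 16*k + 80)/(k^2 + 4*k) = k - 9 + 20/k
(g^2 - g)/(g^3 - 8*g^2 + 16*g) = (g - 1)/(g^2 - 8*g + 16)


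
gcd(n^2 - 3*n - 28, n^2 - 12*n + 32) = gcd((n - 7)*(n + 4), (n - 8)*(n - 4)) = 1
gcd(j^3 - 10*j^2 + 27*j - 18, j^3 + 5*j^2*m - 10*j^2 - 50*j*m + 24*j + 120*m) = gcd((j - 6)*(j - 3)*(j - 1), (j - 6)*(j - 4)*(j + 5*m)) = j - 6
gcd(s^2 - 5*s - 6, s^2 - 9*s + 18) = s - 6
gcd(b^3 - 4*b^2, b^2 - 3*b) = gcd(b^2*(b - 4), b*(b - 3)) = b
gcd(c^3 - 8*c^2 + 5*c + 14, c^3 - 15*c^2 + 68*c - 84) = c^2 - 9*c + 14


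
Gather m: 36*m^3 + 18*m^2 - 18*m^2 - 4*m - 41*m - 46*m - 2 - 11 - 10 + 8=36*m^3 - 91*m - 15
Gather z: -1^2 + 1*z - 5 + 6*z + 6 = 7*z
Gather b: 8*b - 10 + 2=8*b - 8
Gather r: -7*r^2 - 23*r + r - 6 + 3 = -7*r^2 - 22*r - 3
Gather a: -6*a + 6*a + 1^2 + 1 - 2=0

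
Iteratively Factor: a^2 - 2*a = (a - 2)*(a)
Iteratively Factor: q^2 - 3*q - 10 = (q + 2)*(q - 5)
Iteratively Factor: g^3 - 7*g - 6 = (g + 1)*(g^2 - g - 6) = (g - 3)*(g + 1)*(g + 2)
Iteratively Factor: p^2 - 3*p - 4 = (p + 1)*(p - 4)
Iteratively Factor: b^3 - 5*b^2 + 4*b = (b)*(b^2 - 5*b + 4) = b*(b - 1)*(b - 4)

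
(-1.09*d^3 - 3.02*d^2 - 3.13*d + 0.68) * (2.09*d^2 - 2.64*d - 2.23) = -2.2781*d^5 - 3.4342*d^4 + 3.8618*d^3 + 16.419*d^2 + 5.1847*d - 1.5164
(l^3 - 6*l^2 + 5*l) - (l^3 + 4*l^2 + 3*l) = -10*l^2 + 2*l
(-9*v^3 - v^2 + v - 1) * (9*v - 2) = -81*v^4 + 9*v^3 + 11*v^2 - 11*v + 2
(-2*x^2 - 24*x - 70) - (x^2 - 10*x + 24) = -3*x^2 - 14*x - 94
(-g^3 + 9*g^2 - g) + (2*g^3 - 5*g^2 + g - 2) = g^3 + 4*g^2 - 2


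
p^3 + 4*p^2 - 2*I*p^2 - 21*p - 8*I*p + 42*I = (p - 3)*(p + 7)*(p - 2*I)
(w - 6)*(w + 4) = w^2 - 2*w - 24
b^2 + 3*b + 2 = (b + 1)*(b + 2)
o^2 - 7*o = o*(o - 7)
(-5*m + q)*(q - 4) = -5*m*q + 20*m + q^2 - 4*q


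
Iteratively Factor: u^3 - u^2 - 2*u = (u)*(u^2 - u - 2) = u*(u - 2)*(u + 1)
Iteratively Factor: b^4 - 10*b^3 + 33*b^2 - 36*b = (b)*(b^3 - 10*b^2 + 33*b - 36) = b*(b - 4)*(b^2 - 6*b + 9) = b*(b - 4)*(b - 3)*(b - 3)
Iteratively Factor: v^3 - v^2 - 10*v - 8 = (v - 4)*(v^2 + 3*v + 2) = (v - 4)*(v + 2)*(v + 1)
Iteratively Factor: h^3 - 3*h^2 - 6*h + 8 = (h - 4)*(h^2 + h - 2) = (h - 4)*(h - 1)*(h + 2)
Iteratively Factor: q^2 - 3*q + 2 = (q - 2)*(q - 1)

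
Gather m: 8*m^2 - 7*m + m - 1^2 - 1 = 8*m^2 - 6*m - 2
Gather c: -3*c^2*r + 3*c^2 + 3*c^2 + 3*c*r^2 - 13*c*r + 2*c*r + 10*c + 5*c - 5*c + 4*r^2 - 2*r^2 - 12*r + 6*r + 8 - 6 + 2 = c^2*(6 - 3*r) + c*(3*r^2 - 11*r + 10) + 2*r^2 - 6*r + 4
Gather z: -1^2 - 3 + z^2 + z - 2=z^2 + z - 6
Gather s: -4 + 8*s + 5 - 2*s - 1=6*s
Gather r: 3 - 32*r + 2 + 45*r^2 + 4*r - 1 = 45*r^2 - 28*r + 4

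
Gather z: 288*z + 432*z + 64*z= 784*z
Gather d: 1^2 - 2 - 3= -4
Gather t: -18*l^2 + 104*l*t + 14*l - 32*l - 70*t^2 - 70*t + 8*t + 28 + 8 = -18*l^2 - 18*l - 70*t^2 + t*(104*l - 62) + 36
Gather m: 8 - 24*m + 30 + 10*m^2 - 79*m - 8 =10*m^2 - 103*m + 30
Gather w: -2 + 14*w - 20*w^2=-20*w^2 + 14*w - 2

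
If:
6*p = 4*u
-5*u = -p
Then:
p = 0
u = 0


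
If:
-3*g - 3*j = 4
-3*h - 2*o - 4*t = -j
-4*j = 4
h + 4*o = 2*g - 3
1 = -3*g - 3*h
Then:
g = -1/3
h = 0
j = -1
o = -11/12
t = 5/24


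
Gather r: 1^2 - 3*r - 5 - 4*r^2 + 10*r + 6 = -4*r^2 + 7*r + 2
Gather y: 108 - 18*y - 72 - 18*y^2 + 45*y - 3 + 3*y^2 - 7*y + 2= -15*y^2 + 20*y + 35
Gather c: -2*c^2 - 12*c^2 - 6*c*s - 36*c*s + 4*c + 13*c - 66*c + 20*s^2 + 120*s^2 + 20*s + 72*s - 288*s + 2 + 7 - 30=-14*c^2 + c*(-42*s - 49) + 140*s^2 - 196*s - 21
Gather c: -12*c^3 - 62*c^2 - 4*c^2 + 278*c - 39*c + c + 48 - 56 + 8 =-12*c^3 - 66*c^2 + 240*c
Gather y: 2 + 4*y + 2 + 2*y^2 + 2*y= 2*y^2 + 6*y + 4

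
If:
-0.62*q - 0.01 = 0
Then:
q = -0.02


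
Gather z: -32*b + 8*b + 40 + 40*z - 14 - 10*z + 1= -24*b + 30*z + 27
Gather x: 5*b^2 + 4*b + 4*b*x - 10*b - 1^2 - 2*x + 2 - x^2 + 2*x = 5*b^2 + 4*b*x - 6*b - x^2 + 1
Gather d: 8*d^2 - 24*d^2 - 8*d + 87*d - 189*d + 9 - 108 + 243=-16*d^2 - 110*d + 144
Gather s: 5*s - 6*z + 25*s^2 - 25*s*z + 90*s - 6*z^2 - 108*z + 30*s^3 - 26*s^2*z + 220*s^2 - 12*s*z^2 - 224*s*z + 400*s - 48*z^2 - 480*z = 30*s^3 + s^2*(245 - 26*z) + s*(-12*z^2 - 249*z + 495) - 54*z^2 - 594*z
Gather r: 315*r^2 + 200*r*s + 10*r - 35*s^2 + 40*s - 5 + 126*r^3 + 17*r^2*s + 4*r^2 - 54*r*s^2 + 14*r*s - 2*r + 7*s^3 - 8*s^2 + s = 126*r^3 + r^2*(17*s + 319) + r*(-54*s^2 + 214*s + 8) + 7*s^3 - 43*s^2 + 41*s - 5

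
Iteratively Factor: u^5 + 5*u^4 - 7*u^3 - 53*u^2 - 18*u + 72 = (u - 3)*(u^4 + 8*u^3 + 17*u^2 - 2*u - 24) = (u - 3)*(u + 3)*(u^3 + 5*u^2 + 2*u - 8) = (u - 3)*(u + 2)*(u + 3)*(u^2 + 3*u - 4) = (u - 3)*(u - 1)*(u + 2)*(u + 3)*(u + 4)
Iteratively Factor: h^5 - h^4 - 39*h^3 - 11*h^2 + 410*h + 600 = (h - 5)*(h^4 + 4*h^3 - 19*h^2 - 106*h - 120) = (h - 5)*(h + 2)*(h^3 + 2*h^2 - 23*h - 60) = (h - 5)*(h + 2)*(h + 4)*(h^2 - 2*h - 15) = (h - 5)^2*(h + 2)*(h + 4)*(h + 3)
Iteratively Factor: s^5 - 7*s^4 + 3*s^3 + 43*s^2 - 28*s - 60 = (s - 5)*(s^4 - 2*s^3 - 7*s^2 + 8*s + 12) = (s - 5)*(s + 2)*(s^3 - 4*s^2 + s + 6) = (s - 5)*(s + 1)*(s + 2)*(s^2 - 5*s + 6) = (s - 5)*(s - 2)*(s + 1)*(s + 2)*(s - 3)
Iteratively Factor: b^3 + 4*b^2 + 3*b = (b + 1)*(b^2 + 3*b) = b*(b + 1)*(b + 3)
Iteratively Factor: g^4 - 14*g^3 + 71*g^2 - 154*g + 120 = (g - 5)*(g^3 - 9*g^2 + 26*g - 24) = (g - 5)*(g - 3)*(g^2 - 6*g + 8) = (g - 5)*(g - 3)*(g - 2)*(g - 4)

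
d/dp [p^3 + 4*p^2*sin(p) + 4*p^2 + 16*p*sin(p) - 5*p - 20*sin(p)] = 4*p^2*cos(p) + 3*p^2 + 8*p*sin(p) + 16*p*cos(p) + 8*p + 16*sin(p) - 20*cos(p) - 5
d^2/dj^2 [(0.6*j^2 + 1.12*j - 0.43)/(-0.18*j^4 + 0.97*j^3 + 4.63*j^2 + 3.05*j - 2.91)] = (-0.11664*j^8 + 0.193104*j^7 + 1.278312*j^6 - 6.92754*j^5 - 17.271624*j^4 - 6.46888799999999*j^3 - 26.203644*j^2 - 46.82454*j - 10.455652)/(0.005832*j^12 - 0.094284*j^11 + 0.0580499999999999*j^10 + 3.641255*j^9 + 1.984857*j^8 - 58.78791*j^7 - 182.753734*j^6 - 154.388844*j^5 + 114.160596*j^4 + 193.546594*j^3 - 36.411084*j^2 - 77.483115*j + 24.642171)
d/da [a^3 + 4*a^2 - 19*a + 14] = 3*a^2 + 8*a - 19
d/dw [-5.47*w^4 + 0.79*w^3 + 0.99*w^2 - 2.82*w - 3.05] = -21.88*w^3 + 2.37*w^2 + 1.98*w - 2.82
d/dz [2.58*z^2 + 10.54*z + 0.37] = 5.16*z + 10.54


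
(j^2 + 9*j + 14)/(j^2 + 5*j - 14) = (j + 2)/(j - 2)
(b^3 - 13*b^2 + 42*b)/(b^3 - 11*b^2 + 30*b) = (b - 7)/(b - 5)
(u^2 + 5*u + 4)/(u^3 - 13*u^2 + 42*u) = (u^2 + 5*u + 4)/(u*(u^2 - 13*u + 42))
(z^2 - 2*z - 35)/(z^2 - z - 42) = (z + 5)/(z + 6)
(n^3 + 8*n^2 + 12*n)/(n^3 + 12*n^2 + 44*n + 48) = n/(n + 4)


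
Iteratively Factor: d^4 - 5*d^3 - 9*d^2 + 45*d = (d + 3)*(d^3 - 8*d^2 + 15*d) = (d - 3)*(d + 3)*(d^2 - 5*d) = d*(d - 3)*(d + 3)*(d - 5)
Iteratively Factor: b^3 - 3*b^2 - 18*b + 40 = (b - 2)*(b^2 - b - 20) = (b - 2)*(b + 4)*(b - 5)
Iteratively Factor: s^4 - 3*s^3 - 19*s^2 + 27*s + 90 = (s + 3)*(s^3 - 6*s^2 - s + 30) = (s + 2)*(s + 3)*(s^2 - 8*s + 15) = (s - 3)*(s + 2)*(s + 3)*(s - 5)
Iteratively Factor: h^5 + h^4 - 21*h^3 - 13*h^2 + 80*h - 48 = (h + 3)*(h^4 - 2*h^3 - 15*h^2 + 32*h - 16) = (h - 4)*(h + 3)*(h^3 + 2*h^2 - 7*h + 4) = (h - 4)*(h - 1)*(h + 3)*(h^2 + 3*h - 4) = (h - 4)*(h - 1)^2*(h + 3)*(h + 4)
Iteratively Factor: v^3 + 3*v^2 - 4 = (v - 1)*(v^2 + 4*v + 4) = (v - 1)*(v + 2)*(v + 2)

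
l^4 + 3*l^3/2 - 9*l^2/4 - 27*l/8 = l*(l - 3/2)*(l + 3/2)^2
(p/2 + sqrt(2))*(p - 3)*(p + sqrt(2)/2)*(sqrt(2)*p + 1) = sqrt(2)*p^4/2 - 3*sqrt(2)*p^3/2 + 3*p^3 - 9*p^2 + 9*sqrt(2)*p^2/4 - 27*sqrt(2)*p/4 + p - 3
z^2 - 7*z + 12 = (z - 4)*(z - 3)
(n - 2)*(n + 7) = n^2 + 5*n - 14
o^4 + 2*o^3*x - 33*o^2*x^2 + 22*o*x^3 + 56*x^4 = (o - 4*x)*(o - 2*x)*(o + x)*(o + 7*x)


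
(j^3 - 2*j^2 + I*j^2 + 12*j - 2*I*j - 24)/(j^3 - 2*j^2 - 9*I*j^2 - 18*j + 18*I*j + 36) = (j + 4*I)/(j - 6*I)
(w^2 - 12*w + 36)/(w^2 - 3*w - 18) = (w - 6)/(w + 3)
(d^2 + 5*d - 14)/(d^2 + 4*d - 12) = (d + 7)/(d + 6)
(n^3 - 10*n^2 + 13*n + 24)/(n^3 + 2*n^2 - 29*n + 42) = (n^2 - 7*n - 8)/(n^2 + 5*n - 14)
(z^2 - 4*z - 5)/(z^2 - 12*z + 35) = (z + 1)/(z - 7)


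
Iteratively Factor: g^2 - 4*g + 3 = (g - 3)*(g - 1)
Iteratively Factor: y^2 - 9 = (y + 3)*(y - 3)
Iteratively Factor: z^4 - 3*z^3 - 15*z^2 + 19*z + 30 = (z + 3)*(z^3 - 6*z^2 + 3*z + 10) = (z - 5)*(z + 3)*(z^2 - z - 2) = (z - 5)*(z - 2)*(z + 3)*(z + 1)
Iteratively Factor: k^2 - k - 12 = (k + 3)*(k - 4)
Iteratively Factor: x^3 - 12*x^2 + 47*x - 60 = (x - 3)*(x^2 - 9*x + 20) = (x - 4)*(x - 3)*(x - 5)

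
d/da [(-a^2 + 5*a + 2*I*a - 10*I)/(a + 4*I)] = (-a^2 - 8*I*a - 8 + 30*I)/(a^2 + 8*I*a - 16)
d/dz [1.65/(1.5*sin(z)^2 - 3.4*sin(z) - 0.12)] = (5.61 - 4.95*sin(z))*cos(z)/(-1.5*sin(z)^2 + 3.4*sin(z) + 0.12)^2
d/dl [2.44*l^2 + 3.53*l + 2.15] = 4.88*l + 3.53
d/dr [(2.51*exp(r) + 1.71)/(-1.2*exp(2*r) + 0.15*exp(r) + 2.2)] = (3.012*exp(2*r) + 4.104*exp(r) + 5.2655)*exp(r)/(1.44*exp(4*r) - 0.36*exp(3*r) - 5.2575*exp(2*r) + 0.66*exp(r) + 4.84)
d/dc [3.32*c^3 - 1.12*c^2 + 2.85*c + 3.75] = 9.96*c^2 - 2.24*c + 2.85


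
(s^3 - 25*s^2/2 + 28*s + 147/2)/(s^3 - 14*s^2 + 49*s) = (s + 3/2)/s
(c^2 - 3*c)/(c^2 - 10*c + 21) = c/(c - 7)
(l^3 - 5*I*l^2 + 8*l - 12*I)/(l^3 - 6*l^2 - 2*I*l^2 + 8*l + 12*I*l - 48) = (l^2 - 7*I*l - 6)/(l^2 + l*(-6 - 4*I) + 24*I)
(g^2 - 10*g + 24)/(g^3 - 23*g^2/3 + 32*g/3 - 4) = 3*(g - 4)/(3*g^2 - 5*g + 2)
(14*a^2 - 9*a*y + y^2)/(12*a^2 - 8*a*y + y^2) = (-7*a + y)/(-6*a + y)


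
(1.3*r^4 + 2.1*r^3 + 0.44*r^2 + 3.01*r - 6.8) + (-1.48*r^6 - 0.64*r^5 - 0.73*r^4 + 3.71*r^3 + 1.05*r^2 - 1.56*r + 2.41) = -1.48*r^6 - 0.64*r^5 + 0.57*r^4 + 5.81*r^3 + 1.49*r^2 + 1.45*r - 4.39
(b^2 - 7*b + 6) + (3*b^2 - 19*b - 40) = 4*b^2 - 26*b - 34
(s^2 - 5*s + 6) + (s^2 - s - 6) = 2*s^2 - 6*s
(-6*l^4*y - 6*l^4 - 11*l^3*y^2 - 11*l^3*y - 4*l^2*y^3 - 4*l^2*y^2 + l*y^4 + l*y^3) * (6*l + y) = -36*l^5*y - 36*l^5 - 72*l^4*y^2 - 72*l^4*y - 35*l^3*y^3 - 35*l^3*y^2 + 2*l^2*y^4 + 2*l^2*y^3 + l*y^5 + l*y^4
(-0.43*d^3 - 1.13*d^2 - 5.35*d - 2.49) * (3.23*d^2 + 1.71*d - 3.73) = -1.3889*d^5 - 4.3852*d^4 - 17.6089*d^3 - 12.9763*d^2 + 15.6976*d + 9.2877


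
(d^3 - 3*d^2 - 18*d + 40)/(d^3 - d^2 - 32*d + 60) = (d + 4)/(d + 6)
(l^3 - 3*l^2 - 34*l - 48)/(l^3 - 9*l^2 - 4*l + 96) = (l + 2)/(l - 4)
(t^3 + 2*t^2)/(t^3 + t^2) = (t + 2)/(t + 1)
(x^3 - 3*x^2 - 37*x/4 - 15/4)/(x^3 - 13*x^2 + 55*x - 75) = (x^2 + 2*x + 3/4)/(x^2 - 8*x + 15)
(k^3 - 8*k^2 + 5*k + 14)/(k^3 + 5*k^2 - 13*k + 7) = (k^3 - 8*k^2 + 5*k + 14)/(k^3 + 5*k^2 - 13*k + 7)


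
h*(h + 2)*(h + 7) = h^3 + 9*h^2 + 14*h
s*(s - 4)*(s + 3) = s^3 - s^2 - 12*s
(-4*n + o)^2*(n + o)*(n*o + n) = 16*n^4*o + 16*n^4 + 8*n^3*o^2 + 8*n^3*o - 7*n^2*o^3 - 7*n^2*o^2 + n*o^4 + n*o^3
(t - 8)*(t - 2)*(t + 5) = t^3 - 5*t^2 - 34*t + 80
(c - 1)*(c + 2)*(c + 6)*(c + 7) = c^4 + 14*c^3 + 53*c^2 + 16*c - 84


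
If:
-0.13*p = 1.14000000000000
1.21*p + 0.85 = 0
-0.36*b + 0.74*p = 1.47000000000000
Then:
No Solution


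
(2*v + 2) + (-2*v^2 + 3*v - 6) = -2*v^2 + 5*v - 4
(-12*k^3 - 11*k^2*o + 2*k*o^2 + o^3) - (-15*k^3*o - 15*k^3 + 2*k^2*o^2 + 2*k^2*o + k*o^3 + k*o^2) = 15*k^3*o + 3*k^3 - 2*k^2*o^2 - 13*k^2*o - k*o^3 + k*o^2 + o^3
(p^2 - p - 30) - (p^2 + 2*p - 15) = -3*p - 15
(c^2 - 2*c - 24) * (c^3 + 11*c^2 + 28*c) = c^5 + 9*c^4 - 18*c^3 - 320*c^2 - 672*c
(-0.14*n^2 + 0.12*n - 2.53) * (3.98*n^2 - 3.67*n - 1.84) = -0.5572*n^4 + 0.9914*n^3 - 10.2522*n^2 + 9.0643*n + 4.6552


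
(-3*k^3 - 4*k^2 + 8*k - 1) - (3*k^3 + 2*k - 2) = -6*k^3 - 4*k^2 + 6*k + 1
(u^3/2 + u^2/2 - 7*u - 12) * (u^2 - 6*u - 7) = u^5/2 - 5*u^4/2 - 27*u^3/2 + 53*u^2/2 + 121*u + 84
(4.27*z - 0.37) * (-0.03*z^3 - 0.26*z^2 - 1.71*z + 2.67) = -0.1281*z^4 - 1.0991*z^3 - 7.2055*z^2 + 12.0336*z - 0.9879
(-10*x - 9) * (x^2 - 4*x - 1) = -10*x^3 + 31*x^2 + 46*x + 9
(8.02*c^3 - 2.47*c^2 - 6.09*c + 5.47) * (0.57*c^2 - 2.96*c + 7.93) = 4.5714*c^5 - 25.1471*c^4 + 67.4385*c^3 + 1.5572*c^2 - 64.4849*c + 43.3771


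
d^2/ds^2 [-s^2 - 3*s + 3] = -2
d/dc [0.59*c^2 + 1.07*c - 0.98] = 1.18*c + 1.07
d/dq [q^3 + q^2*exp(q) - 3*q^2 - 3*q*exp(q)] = q^2*exp(q) + 3*q^2 - q*exp(q) - 6*q - 3*exp(q)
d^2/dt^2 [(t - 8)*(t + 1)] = 2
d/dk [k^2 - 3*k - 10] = 2*k - 3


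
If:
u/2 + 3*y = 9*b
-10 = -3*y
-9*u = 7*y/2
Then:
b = 505/486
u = -35/27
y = 10/3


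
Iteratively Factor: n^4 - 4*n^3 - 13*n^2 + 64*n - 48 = (n + 4)*(n^3 - 8*n^2 + 19*n - 12) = (n - 4)*(n + 4)*(n^2 - 4*n + 3) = (n - 4)*(n - 3)*(n + 4)*(n - 1)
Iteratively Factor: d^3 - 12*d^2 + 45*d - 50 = (d - 2)*(d^2 - 10*d + 25) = (d - 5)*(d - 2)*(d - 5)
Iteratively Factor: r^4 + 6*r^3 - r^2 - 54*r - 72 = (r - 3)*(r^3 + 9*r^2 + 26*r + 24) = (r - 3)*(r + 3)*(r^2 + 6*r + 8) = (r - 3)*(r + 3)*(r + 4)*(r + 2)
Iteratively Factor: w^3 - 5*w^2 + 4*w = (w - 4)*(w^2 - w) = w*(w - 4)*(w - 1)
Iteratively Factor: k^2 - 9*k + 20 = (k - 4)*(k - 5)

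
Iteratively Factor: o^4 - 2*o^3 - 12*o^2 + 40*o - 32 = (o + 4)*(o^3 - 6*o^2 + 12*o - 8) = (o - 2)*(o + 4)*(o^2 - 4*o + 4) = (o - 2)^2*(o + 4)*(o - 2)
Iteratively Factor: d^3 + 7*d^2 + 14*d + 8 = (d + 1)*(d^2 + 6*d + 8) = (d + 1)*(d + 2)*(d + 4)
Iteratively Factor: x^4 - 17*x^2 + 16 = (x + 4)*(x^3 - 4*x^2 - x + 4) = (x - 4)*(x + 4)*(x^2 - 1) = (x - 4)*(x - 1)*(x + 4)*(x + 1)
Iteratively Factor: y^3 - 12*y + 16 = (y + 4)*(y^2 - 4*y + 4) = (y - 2)*(y + 4)*(y - 2)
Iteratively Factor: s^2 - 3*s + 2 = (s - 2)*(s - 1)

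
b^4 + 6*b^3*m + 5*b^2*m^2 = b^2*(b + m)*(b + 5*m)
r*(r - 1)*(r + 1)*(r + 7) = r^4 + 7*r^3 - r^2 - 7*r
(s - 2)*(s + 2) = s^2 - 4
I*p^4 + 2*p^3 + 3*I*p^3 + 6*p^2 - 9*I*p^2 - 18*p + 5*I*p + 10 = (p - 1)*(p + 5)*(p - 2*I)*(I*p - I)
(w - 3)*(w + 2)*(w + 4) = w^3 + 3*w^2 - 10*w - 24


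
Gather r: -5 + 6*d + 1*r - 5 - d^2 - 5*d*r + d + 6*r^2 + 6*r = -d^2 + 7*d + 6*r^2 + r*(7 - 5*d) - 10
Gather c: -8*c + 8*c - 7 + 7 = 0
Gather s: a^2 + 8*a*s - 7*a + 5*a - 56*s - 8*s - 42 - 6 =a^2 - 2*a + s*(8*a - 64) - 48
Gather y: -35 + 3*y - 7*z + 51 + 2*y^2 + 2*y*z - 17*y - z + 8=2*y^2 + y*(2*z - 14) - 8*z + 24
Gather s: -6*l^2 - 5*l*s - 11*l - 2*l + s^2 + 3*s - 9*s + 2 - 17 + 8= -6*l^2 - 13*l + s^2 + s*(-5*l - 6) - 7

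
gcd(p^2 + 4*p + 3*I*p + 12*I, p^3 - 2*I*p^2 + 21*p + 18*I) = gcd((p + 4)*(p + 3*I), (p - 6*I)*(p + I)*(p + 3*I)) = p + 3*I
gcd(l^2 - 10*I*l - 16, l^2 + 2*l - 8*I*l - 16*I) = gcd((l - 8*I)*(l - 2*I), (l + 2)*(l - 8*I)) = l - 8*I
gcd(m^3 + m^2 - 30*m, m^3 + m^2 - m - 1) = 1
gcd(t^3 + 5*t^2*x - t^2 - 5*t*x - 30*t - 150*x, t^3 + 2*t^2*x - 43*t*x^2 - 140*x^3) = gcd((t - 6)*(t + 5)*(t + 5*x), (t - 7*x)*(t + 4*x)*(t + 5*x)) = t + 5*x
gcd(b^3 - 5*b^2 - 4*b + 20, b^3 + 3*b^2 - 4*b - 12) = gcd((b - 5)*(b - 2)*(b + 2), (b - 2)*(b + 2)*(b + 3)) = b^2 - 4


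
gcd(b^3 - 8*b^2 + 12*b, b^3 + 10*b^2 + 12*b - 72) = b - 2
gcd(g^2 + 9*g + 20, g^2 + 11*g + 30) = g + 5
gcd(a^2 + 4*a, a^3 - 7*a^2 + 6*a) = a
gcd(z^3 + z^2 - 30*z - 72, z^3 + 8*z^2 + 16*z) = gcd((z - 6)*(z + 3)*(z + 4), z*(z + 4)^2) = z + 4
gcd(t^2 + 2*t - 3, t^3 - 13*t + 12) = t - 1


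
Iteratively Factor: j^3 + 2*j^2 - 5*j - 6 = (j + 3)*(j^2 - j - 2) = (j + 1)*(j + 3)*(j - 2)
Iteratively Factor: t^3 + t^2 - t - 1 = (t - 1)*(t^2 + 2*t + 1) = (t - 1)*(t + 1)*(t + 1)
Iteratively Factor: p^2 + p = (p)*(p + 1)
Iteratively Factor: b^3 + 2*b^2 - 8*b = (b + 4)*(b^2 - 2*b) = b*(b + 4)*(b - 2)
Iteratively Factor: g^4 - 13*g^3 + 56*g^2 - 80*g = (g - 5)*(g^3 - 8*g^2 + 16*g) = (g - 5)*(g - 4)*(g^2 - 4*g) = g*(g - 5)*(g - 4)*(g - 4)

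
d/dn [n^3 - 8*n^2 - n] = 3*n^2 - 16*n - 1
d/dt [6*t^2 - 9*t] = 12*t - 9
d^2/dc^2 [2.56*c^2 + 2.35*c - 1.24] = 5.12000000000000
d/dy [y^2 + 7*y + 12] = 2*y + 7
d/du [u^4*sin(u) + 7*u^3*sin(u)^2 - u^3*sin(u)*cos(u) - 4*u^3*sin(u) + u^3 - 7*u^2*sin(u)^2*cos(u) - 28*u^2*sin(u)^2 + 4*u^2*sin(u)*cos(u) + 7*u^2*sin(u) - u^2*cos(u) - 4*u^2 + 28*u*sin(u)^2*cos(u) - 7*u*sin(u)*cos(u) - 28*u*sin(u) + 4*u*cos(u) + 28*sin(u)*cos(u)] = u^4*cos(u) + 7*u^3*sin(2*u) - u^3*cos(2*u) - 4*sqrt(2)*u^3*cos(u + pi/4) - 37*u^2*sin(u)/4 - 59*u^2*sin(2*u)/2 - 21*u^2*sin(3*u)/4 + 7*u^2*cos(u) - 13*u^2*cos(2*u)/2 + 27*u^2/2 + 3*u*sin(u) + 4*u*sin(2*u) + 21*u*sin(3*u) - 67*u*cos(u)/2 + 21*u*cos(2*u) + 7*u*cos(3*u)/2 - 36*u - 28*sin(u) - 7*sin(2*u)/2 + 11*cos(u) + 28*cos(2*u) - 7*cos(3*u)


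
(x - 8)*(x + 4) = x^2 - 4*x - 32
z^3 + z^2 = z^2*(z + 1)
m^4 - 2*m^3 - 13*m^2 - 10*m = m*(m - 5)*(m + 1)*(m + 2)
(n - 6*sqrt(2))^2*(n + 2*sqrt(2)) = n^3 - 10*sqrt(2)*n^2 + 24*n + 144*sqrt(2)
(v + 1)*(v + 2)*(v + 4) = v^3 + 7*v^2 + 14*v + 8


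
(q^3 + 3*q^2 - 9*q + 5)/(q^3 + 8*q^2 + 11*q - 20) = (q - 1)/(q + 4)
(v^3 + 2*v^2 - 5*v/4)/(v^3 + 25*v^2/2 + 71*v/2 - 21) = v*(2*v + 5)/(2*(v^2 + 13*v + 42))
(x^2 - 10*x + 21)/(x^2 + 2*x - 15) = (x - 7)/(x + 5)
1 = 1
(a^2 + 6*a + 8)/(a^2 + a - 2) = (a + 4)/(a - 1)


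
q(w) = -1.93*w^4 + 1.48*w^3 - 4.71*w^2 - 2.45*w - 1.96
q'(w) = -7.72*w^3 + 4.44*w^2 - 9.42*w - 2.45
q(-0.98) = -7.26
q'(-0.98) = 18.31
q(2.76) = -125.48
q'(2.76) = -156.94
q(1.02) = -9.88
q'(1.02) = -15.63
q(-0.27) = -1.68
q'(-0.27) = 0.57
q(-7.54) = -7123.64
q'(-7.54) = 3630.26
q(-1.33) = -16.55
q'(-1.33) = 36.09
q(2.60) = -102.35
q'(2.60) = -132.61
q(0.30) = -3.09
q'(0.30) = -5.08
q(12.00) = -38172.64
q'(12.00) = -12816.29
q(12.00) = -38172.64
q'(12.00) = -12816.29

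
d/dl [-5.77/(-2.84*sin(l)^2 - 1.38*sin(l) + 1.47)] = -(32.7736*sin(l) + 7.9626)*cos(l)/(2.84*sin(l)^2 + 1.38*sin(l) - 1.47)^2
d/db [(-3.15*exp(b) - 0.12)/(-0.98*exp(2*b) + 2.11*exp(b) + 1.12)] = (-(1.96*exp(b) - 2.11)*(3.15*exp(b) + 0.12) + 3.087*exp(2*b) - 6.6465*exp(b) - 3.528)*exp(b)/(-0.98*exp(2*b) + 2.11*exp(b) + 1.12)^2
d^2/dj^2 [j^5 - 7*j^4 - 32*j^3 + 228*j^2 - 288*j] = 20*j^3 - 84*j^2 - 192*j + 456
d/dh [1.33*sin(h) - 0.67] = 1.33*cos(h)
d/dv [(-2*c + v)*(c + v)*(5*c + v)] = -7*c^2 + 8*c*v + 3*v^2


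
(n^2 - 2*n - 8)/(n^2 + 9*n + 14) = (n - 4)/(n + 7)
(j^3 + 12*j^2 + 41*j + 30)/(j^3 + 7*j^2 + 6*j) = (j + 5)/j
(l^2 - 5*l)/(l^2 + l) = (l - 5)/(l + 1)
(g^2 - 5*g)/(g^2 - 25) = g/(g + 5)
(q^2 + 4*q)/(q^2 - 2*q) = (q + 4)/(q - 2)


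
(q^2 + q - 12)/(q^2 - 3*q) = (q + 4)/q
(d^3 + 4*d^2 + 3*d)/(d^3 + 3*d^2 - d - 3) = d/(d - 1)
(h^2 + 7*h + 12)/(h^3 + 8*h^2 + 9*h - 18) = (h + 4)/(h^2 + 5*h - 6)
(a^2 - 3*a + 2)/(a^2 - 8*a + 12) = (a - 1)/(a - 6)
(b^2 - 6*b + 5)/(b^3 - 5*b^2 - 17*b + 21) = (b - 5)/(b^2 - 4*b - 21)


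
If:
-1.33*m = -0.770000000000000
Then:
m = 0.58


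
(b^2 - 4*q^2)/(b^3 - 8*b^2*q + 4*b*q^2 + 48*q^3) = (b - 2*q)/(b^2 - 10*b*q + 24*q^2)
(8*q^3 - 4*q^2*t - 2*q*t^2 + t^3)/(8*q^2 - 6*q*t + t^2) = (4*q^2 - t^2)/(4*q - t)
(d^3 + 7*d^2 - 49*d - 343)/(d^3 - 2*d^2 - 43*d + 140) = (d^2 - 49)/(d^2 - 9*d + 20)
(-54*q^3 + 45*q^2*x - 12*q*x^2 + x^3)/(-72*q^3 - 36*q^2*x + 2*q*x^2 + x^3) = (9*q^2 - 6*q*x + x^2)/(12*q^2 + 8*q*x + x^2)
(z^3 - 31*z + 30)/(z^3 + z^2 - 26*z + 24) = (z - 5)/(z - 4)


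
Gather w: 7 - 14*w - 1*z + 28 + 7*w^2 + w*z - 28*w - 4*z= 7*w^2 + w*(z - 42) - 5*z + 35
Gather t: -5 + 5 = 0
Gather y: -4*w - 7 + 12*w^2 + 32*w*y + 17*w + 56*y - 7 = 12*w^2 + 13*w + y*(32*w + 56) - 14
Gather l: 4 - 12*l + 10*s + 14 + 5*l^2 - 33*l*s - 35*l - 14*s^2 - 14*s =5*l^2 + l*(-33*s - 47) - 14*s^2 - 4*s + 18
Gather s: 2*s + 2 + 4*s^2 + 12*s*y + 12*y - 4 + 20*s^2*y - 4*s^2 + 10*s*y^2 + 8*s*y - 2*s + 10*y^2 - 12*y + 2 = 20*s^2*y + s*(10*y^2 + 20*y) + 10*y^2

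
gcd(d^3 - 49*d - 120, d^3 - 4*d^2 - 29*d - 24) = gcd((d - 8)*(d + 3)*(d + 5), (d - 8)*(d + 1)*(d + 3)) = d^2 - 5*d - 24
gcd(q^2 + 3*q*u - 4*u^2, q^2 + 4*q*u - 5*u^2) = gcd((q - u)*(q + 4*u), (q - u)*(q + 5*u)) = q - u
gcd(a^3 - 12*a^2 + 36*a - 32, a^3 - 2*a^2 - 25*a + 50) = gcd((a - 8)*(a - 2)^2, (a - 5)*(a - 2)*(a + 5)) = a - 2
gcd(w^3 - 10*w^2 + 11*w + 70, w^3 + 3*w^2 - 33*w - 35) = w - 5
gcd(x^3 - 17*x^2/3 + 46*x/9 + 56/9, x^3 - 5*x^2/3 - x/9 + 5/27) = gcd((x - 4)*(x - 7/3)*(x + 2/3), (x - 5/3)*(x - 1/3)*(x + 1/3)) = 1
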